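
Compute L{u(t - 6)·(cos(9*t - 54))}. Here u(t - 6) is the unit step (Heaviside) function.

By the second shifting theorem, L{u(t - c)·g(t - c)} = e^(-cs)·G(s) with c = 6 and G(s) = L{g(t)}.
L{cos(9t)} = s/(s^2 + 81).

s*exp(-6*s)/(s^2 + 81)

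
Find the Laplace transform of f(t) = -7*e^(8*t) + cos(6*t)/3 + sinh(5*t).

s/(3*(s^2 + 36)) + 5/(s^2 - 25) - 7/(s - 8)

Apply the Laplace transform termwise.
(1/3)·[L{cos(6t)} = s/(s^2 + 36)]; (-7)·[L{e^(8t)} = 1/(s - 8)]; L{sinh(5t)} = 5/(s^2 - 25).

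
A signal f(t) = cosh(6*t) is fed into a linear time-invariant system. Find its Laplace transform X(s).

L{cosh(6t)} = s/(s^2 - 36).

X(s) = s/(s^2 - 36)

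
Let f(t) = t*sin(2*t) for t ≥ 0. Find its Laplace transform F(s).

F(s) = 4*s/(s^2 + 4)^2

L{sin(2t)} = 2/(s^2 + 4).
Then apply L{t·g(t)} = -d/ds[G(s)] with G(s) = 2/(s^2 + 4):
differentiating 1 time and applying the sign gives 4*s/(s^2 + 4)^2.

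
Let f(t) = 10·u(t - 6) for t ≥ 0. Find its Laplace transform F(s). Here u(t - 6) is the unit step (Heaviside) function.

F(s) = 10*exp(-6*s)/s

By the second shifting theorem, L{u(t - c)·g(t - c)} = e^(-cs)·G(s) with c = 6 and G(s) = L{g(t)}.
L{10} = 10/s.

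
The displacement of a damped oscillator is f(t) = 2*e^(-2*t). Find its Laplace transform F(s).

F(s) = 2/(s + 2)

L{2} = 2/s.
By the first shifting theorem, multiplying by e^(-2t) replaces s with s + 2.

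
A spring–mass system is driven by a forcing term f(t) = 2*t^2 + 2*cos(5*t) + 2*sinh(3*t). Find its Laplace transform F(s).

Apply the Laplace transform termwise.
(2)·[L{t^2} = 2!/s^3 = 2/s^3]; (2)·[L{cos(5t)} = s/(s^2 + 25)]; (2)·[L{sinh(3t)} = 3/(s^2 - 9)].

F(s) = 2*s/(s^2 + 25) + 6/(s^2 - 9) + 4/s^3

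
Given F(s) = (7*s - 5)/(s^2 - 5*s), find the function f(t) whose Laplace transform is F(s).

Factor the denominator: s^2 - 5*s = s*(s - 5).
Partial fraction decomposition gives [1/s] + [6/(s - 5)].
Invert each term: 1/(s - 0) ↔ e^(0t); 6/(s - 5) ↔ 6e^(5t).

f(t) = 6*exp(5*t) + 1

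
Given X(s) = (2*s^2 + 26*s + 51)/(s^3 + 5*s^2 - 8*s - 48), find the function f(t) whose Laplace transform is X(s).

f(t) = 3*t*exp(-4*t) + 3*exp(3*t) - exp(-4*t)

Factor the denominator: s^3 + 5*s^2 - 8*s - 48 = (s - 3)*(s + 4)^2.
Partial fraction decomposition gives [-1/(s + 4)] + [3/(s + 4)^2] + [3/(s - 3)].
Invert each term: -1/(s + 4) ↔ -e^(-4t); 3/(s + 4)^2 ↔ 3t·e^(-4t); 3/(s - 3) ↔ 3e^(3t).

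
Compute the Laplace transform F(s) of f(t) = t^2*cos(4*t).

F(s) = 2*s*(s^2 - 48)/(s^2 + 16)^3

L{cos(4t)} = s/(s^2 + 16).
Then apply L{t^2·g(t)} = (-1)^2 d^2/ds^2[G(s)] with G(s) = s/(s^2 + 16):
differentiating 2 times and applying the sign gives 2*s*(s^2 - 48)/(s^2 + 16)^3.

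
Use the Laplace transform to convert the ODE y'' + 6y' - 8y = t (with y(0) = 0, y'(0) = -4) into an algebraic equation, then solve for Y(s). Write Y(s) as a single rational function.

Y(s) = (-4*s^2 + 1)/(s^4 + 6*s^3 - 8*s^2)

Transform both sides with L{·}.
With L{y''} = s^2 Y - s·y(0) - y'(0) and L{y'} = sY - y(0), with y(0) = 0, y'(0) = -4: the LHS transforms to (s^2 + 6*s - 8)Y - (-4).
The right side is L{t} = s^(-2).
So (s^2 + 6*s - 8)Y = s^(-2) + (-4).
Solve for Y(s) and write it as one ratio of polynomials.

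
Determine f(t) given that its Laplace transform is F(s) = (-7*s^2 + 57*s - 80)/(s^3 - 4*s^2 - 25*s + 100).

Factor the denominator: s^3 - 4*s^2 - 25*s + 100 = (s - 5)*(s - 4)*(s + 5).
Partial fraction decomposition gives [3/(s - 5)] + [-4/(s - 4)] + [-6/(s + 5)].
Invert each term: 3/(s - 5) ↔ 3e^(5t); -4/(s - 4) ↔ -4e^(4t); -6/(s + 5) ↔ -6e^(-5t).

f(t) = 3*exp(5*t) - 4*exp(4*t) - 6*exp(-5*t)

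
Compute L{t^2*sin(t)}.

L{sin(t)} = 1/(s^2 + 1).
Then apply L{t^2·g(t)} = (-1)^2 d^2/ds^2[G(s)] with G(s) = 1/(s^2 + 1):
differentiating 2 times and applying the sign gives 2*(3*s^2 - 1)/(s^2 + 1)^3.

2*(3*s^2 - 1)/(s^2 + 1)^3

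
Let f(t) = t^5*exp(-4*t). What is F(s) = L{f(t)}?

L{t^5} = 5!/s^6 = 120/s^6.
By the first shifting theorem, multiplying by e^(-4t) replaces s with s + 4.

F(s) = 120/(s + 4)^6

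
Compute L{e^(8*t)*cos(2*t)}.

(s - 8)/((s - 8)^2 + 4)

L{cos(2t)} = s/(s^2 + 4).
By the first shifting theorem, multiplying by e^(8t) replaces s with s - 8.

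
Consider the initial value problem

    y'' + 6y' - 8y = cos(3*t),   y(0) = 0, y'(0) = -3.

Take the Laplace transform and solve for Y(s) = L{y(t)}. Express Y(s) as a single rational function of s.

Y(s) = (-3*s^2 + s - 27)/(s^4 + 6*s^3 + s^2 + 54*s - 72)

Take the Laplace transform of both sides.
Using L{y''} = s^2 Y - s·y(0) - y'(0) and L{y'} = sY - y(0), with y(0) = 0, y'(0) = -3, the left side becomes (s^2 + 6*s - 8)Y - (-3).
The right side is L{cos(3*t)} = s/(s^2 + 9).
So (s^2 + 6*s - 8)Y = s/(s^2 + 9) + (-3).
Divide through and combine into a single rational function.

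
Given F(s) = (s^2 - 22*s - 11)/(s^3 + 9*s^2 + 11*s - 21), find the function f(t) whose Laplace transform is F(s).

Factor the denominator: s^3 + 9*s^2 + 11*s - 21 = (s - 1)*(s + 3)*(s + 7).
Partial fraction decomposition gives [-4/(s + 3)] + [6/(s + 7)] + [-1/(s - 1)].
Invert each term: -4/(s + 3) ↔ -4e^(-3t); 6/(s + 7) ↔ 6e^(-7t); -1/(s - 1) ↔ -e^(t).

f(t) = -exp(t) - 4*exp(-3*t) + 6*exp(-7*t)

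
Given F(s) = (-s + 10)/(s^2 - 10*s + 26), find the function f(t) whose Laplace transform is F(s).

Complete the square in the denominator: s^2 - 10*s + 26 = (s - 5)^2 + 1^2.
Split the numerator to match: -s + 10 = -1·(s - 5) + 5·1.
Invert each term: -1·(s - 5)/((s - 5)^2 + 1) ↔ -e^(5t)cos(t); 5·1/((s - 5)^2 + 1) ↔ 5e^(5t)sin(t).

f(t) = 5*exp(5*t)*sin(t) - exp(5*t)*cos(t)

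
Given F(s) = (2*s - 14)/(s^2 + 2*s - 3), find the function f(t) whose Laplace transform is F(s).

Factor the denominator: s^2 + 2*s - 3 = (s - 1)*(s + 3).
Partial fraction decomposition gives [5/(s + 3)] + [-3/(s - 1)].
Invert each term: 5/(s + 3) ↔ 5e^(-3t); -3/(s - 1) ↔ -3e^(t).

f(t) = -3*exp(t) + 5*exp(-3*t)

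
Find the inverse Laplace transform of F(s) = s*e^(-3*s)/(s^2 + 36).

The factor e^(-3s) signals a time shift by c = 3 (second shifting theorem).
L{cos(6t)} = s/(s^2 + 36), so L^-1{s/(s^2 + 36)} = cos(6*t).
Hence the inverse is u(t - 3) times that function evaluated at t - 3.

Heaviside(t - 3)*(cos(6*t - 18))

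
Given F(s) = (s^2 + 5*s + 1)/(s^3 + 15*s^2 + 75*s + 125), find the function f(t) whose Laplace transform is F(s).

f(t) = t^2*exp(-5*t)/2 - 5*t*exp(-5*t) + exp(-5*t)

Factor the denominator: s^3 + 15*s^2 + 75*s + 125 = (s + 5)^3.
Partial fraction decomposition gives [1/(s + 5)] + [-5/(s + 5)^2] + [(s + 5)^(-3)].
Invert each term: 1/(s + 5) ↔ e^(-5t); -5/(s + 5)^2 ↔ -5t·e^(-5t); 1/(s + 5)^3 ↔ (1/2)t^2·e^(-5t).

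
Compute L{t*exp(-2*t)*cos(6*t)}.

(s - 4)*(s + 8)/(s^2 + 4*s + 40)^2

L{cos(6t)} = s/(s^2 + 36).
Multiplying by e^(-2t) shifts s → s + 2, so L{exp(-2*t)*cos(6*t)} = (s + 2)/((s + 2)^2 + 36).
Then apply L{t·g(t)} = -d/ds[G(s)] with G(s) = (s + 2)/((s + 2)^2 + 36):
differentiating 1 time and applying the sign gives (s - 4)*(s + 8)/(s^2 + 4*s + 40)^2.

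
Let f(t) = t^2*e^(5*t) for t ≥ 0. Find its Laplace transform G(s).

L{e^(5t)} = 1/(s - 5).
Then apply L{t^2·g(t)} = (-1)^2 d^2/ds^2[H(s)] with H(s) = 1/(s - 5):
differentiating 2 times and applying the sign gives 2/(s - 5)^3.

G(s) = 2/(s - 5)^3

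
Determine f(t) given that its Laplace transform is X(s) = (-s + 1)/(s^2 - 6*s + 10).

Complete the square in the denominator: s^2 - 6*s + 10 = (s - 3)^2 + 1^2.
Split the numerator to match: -s + 1 = -1·(s - 3) - 2·1.
Invert each term: -1·(s - 3)/((s - 3)^2 + 1) ↔ -e^(3t)cos(t); -2·1/((s - 3)^2 + 1) ↔ -2e^(3t)sin(t).

f(t) = -2*exp(3*t)*sin(t) - exp(3*t)*cos(t)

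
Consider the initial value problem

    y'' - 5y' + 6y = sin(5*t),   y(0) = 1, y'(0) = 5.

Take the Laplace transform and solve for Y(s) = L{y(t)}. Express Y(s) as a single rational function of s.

Y(s) = (s^3 + 25*s + 5)/(s^4 - 5*s^3 + 31*s^2 - 125*s + 150)

Transform both sides with L{·}.
The derivative rules (L{y''} = s^2 Y - s·y(0) - y'(0) and L{y'} = sY - y(0), with y(0) = 1, y'(0) = 5) turn the left side into (s^2 - 5*s + 6)Y - (s).
The right side is L{sin(5*t)} = 5/(s^2 + 25).
So (s^2 - 5*s + 6)Y = 5/(s^2 + 25) + (s).
Solve for Y(s) and write it as one ratio of polynomials.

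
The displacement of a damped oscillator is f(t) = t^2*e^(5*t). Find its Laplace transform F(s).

F(s) = 2/(s - 5)^3

L{t^2} = 2!/s^3 = 2/s^3.
By the first shifting theorem, multiplying by e^(5t) replaces s with s - 5.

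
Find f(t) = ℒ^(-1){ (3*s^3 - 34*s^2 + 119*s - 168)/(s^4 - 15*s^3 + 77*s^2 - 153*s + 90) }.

Factor the denominator: s^4 - 15*s^3 + 77*s^2 - 153*s + 90 = (s - 6)*(s - 5)*(s - 3)*(s - 1).
Partial fraction decomposition gives [6/(s - 5)] + [2/(s - 1)] + [-3/(s - 3)] + [-2/(s - 6)].
Invert each term: 6/(s - 5) ↔ 6e^(5t); 2/(s - 1) ↔ 2e^(t); -3/(s - 3) ↔ -3e^(3t); -2/(s - 6) ↔ -2e^(6t).

f(t) = -2*exp(6*t) + 6*exp(5*t) - 3*exp(3*t) + 2*exp(t)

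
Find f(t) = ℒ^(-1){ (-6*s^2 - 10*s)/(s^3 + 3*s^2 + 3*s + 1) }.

Factor the denominator: s^3 + 3*s^2 + 3*s + 1 = (s + 1)^3.
Partial fraction decomposition gives [-6/(s + 1)] + [2/(s + 1)^2] + [4/(s + 1)^3].
Invert each term: -6/(s + 1) ↔ -6e^(-t); 2/(s + 1)^2 ↔ 2t·e^(-t); 4/(s + 1)^3 ↔ (2)t^2·e^(-t).

f(t) = 2*t^2*exp(-t) + 2*t*exp(-t) - 6*exp(-t)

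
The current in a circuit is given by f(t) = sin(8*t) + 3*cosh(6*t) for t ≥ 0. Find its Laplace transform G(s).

G(s) = 3*s/(s^2 - 36) + 8/(s^2 + 64)

Apply the Laplace transform termwise.
(3)·[L{cosh(6t)} = s/(s^2 - 36)]; L{sin(8t)} = 8/(s^2 + 64).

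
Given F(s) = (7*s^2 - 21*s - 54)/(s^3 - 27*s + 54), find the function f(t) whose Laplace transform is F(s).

f(t) = -6*t*exp(3*t) + 3*exp(3*t) + 4*exp(-6*t)

Factor the denominator: s^3 - 27*s + 54 = (s - 3)^2*(s + 6).
Partial fraction decomposition gives [3/(s - 3)] + [-6/(s - 3)^2] + [4/(s + 6)].
Invert each term: 3/(s - 3) ↔ 3e^(3t); -6/(s - 3)^2 ↔ -6t·e^(3t); 4/(s + 6) ↔ 4e^(-6t).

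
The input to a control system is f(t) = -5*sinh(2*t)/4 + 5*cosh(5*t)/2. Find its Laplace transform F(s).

F(s) = 5*s/(2*(s^2 - 25)) - 5/(2*(s^2 - 4))

The transform is linear, so treat each term independently.
(5/2)·[L{cosh(5t)} = s/(s^2 - 25)]; (-5/4)·[L{sinh(2t)} = 2/(s^2 - 4)].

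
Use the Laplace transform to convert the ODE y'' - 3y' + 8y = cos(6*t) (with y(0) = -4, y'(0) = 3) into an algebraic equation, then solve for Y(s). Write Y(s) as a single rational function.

Y(s) = (-4*s^3 + 15*s^2 - 143*s + 540)/(s^4 - 3*s^3 + 44*s^2 - 108*s + 288)

Apply the Laplace transform to the equation.
With L{y''} = s^2 Y - s·y(0) - y'(0) and L{y'} = sY - y(0), with y(0) = -4, y'(0) = 3: the LHS transforms to (s^2 - 3*s + 8)Y - (-4*s + 15).
The right side is L{cos(6*t)} = s/(s^2 + 36).
So (s^2 - 3*s + 8)Y = s/(s^2 + 36) + (-4*s + 15).
Solve for Y(s) and write it as one ratio of polynomials.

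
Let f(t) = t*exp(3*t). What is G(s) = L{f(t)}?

L{e^(3t)} = 1/(s - 3).
Then apply L{t·g(t)} = -d/ds[H(s)] with H(s) = 1/(s - 3):
differentiating 1 time and applying the sign gives (s - 3)^(-2).

G(s) = (s - 3)^(-2)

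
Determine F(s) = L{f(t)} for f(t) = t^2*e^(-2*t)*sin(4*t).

F(s) = 8*(3*s^2 + 12*s - 4)/(s^2 + 4*s + 20)^3

L{sin(4t)} = 4/(s^2 + 16).
Multiplying by e^(-2t) shifts s → s + 2, so L{e^(-2*t)*sin(4*t)} = 4/((s + 2)^2 + 16).
Then apply L{t^2·g(t)} = (-1)^2 d^2/ds^2[G(s)] with G(s) = 4/((s + 2)^2 + 16):
differentiating 2 times and applying the sign gives 8*(3*s^2 + 12*s - 4)/(s^2 + 4*s + 20)^3.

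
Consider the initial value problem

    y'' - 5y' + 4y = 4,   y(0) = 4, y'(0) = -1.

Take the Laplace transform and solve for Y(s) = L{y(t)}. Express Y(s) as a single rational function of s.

Take the Laplace transform of both sides.
The derivative rules (L{y''} = s^2 Y - s·y(0) - y'(0) and L{y'} = sY - y(0), with y(0) = 4, y'(0) = -1) turn the left side into (s^2 - 5*s + 4)Y - (4*s - 21).
The right side is L{4} = 4/s.
So (s^2 - 5*s + 4)Y = 4/s + (4*s - 21).
Divide through and combine into a single rational function.

Y(s) = (4*s^2 - 21*s + 4)/(s^3 - 5*s^2 + 4*s)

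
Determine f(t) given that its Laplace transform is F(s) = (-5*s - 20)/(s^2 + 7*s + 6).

f(t) = -3*exp(-t) - 2*exp(-6*t)

Factor the denominator: s^2 + 7*s + 6 = (s + 1)*(s + 6).
Partial fraction decomposition gives [-2/(s + 6)] + [-3/(s + 1)].
Invert each term: -2/(s + 6) ↔ -2e^(-6t); -3/(s + 1) ↔ -3e^(-t).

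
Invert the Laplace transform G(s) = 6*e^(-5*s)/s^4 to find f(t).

f(t) = Heaviside(t - 5)*((t - 5)^3)

The factor e^(-5s) signals a time shift by c = 5 (second shifting theorem).
L{t^3} = 3!/s^4 = 6/s^4, so L^-1{6/s^4} = t^3.
Hence the inverse is u(t - 5) times that function evaluated at t - 5.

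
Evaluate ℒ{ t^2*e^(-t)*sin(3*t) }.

L{sin(3t)} = 3/(s^2 + 9).
Multiplying by e^(-t) shifts s → s + 1, so L{e^(-t)*sin(3*t)} = 3/((s + 1)^2 + 9).
Then apply L{t^2·g(t)} = (-1)^2 d^2/ds^2[G(s)] with G(s) = 3/((s + 1)^2 + 9):
differentiating 2 times and applying the sign gives 18*(s^2 + 2*s - 2)/(s^2 + 2*s + 10)^3.

18*(s^2 + 2*s - 2)/(s^2 + 2*s + 10)^3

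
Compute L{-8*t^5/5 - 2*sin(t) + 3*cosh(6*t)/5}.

3*s/(5*(s^2 - 36)) - 2/(s^2 + 1) - 192/s^6

By linearity of the Laplace transform, transform each term separately.
(3/5)·[L{cosh(6t)} = s/(s^2 - 36)]; (-2)·[L{sin(t)} = 1/(s^2 + 1)]; (-8/5)·[L{t^5} = 5!/s^6 = 120/s^6].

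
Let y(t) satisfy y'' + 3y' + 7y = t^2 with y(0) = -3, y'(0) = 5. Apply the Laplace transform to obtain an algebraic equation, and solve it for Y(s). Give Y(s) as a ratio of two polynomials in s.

Laplace-transform each side.
With L{y''} = s^2 Y - s·y(0) - y'(0) and L{y'} = sY - y(0), with y(0) = -3, y'(0) = 5: the LHS transforms to (s^2 + 3*s + 7)Y - (-3*s - 4).
The right side is L{t^2} = 2/s^3.
So (s^2 + 3*s + 7)Y = 2/s^3 + (-3*s - 4).
Divide through and combine into a single rational function.

Y(s) = (-3*s^4 - 4*s^3 + 2)/(s^5 + 3*s^4 + 7*s^3)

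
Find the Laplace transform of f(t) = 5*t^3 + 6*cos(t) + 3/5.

6*s/(s^2 + 1) + 3/(5*s) + 30/s^4

Apply the Laplace transform termwise.
(6)·[L{cos(t)} = s/(s^2 + 1)]; L{3/5} = (3/5)/s; (5)·[L{t^3} = 3!/s^4 = 6/s^4].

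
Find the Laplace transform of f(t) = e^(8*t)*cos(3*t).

L{cos(3t)} = s/(s^2 + 9).
By the first shifting theorem, multiplying by e^(8t) replaces s with s - 8.

(s - 8)/((s - 8)^2 + 9)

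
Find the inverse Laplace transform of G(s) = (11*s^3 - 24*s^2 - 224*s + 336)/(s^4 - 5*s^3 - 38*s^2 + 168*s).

Factor the denominator: s^4 - 5*s^3 - 38*s^2 + 168*s = s*(s - 7)*(s - 4)*(s + 6).
Partial fraction decomposition gives [2/s] + [2/(s + 6)] + [5/(s - 7)] + [2/(s - 4)].
Invert each term: 2/(s - 0) ↔ 2e^(0t); 2/(s + 6) ↔ 2e^(-6t); 5/(s - 7) ↔ 5e^(7t); 2/(s - 4) ↔ 2e^(4t).

5*exp(7*t) + 2*exp(4*t) + 2 + 2*exp(-6*t)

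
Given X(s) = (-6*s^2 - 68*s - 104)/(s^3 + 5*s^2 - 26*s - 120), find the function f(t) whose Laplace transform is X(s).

f(t) = -6*exp(5*t) - 4*exp(-4*t) + 4*exp(-6*t)

Factor the denominator: s^3 + 5*s^2 - 26*s - 120 = (s - 5)*(s + 4)*(s + 6).
Partial fraction decomposition gives [-6/(s - 5)] + [-4/(s + 4)] + [4/(s + 6)].
Invert each term: -6/(s - 5) ↔ -6e^(5t); -4/(s + 4) ↔ -4e^(-4t); 4/(s + 6) ↔ 4e^(-6t).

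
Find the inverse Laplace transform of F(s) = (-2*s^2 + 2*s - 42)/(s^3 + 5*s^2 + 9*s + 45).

-sin(3*t) + cos(3*t) - 3*exp(-5*t)

Factor the denominator: s^3 + 5*s^2 + 9*s + 45 = (s + 5)*(s^2 + 9).
Partial fraction decomposition gives [-3/(s + 5)] + [s/(s^2 + 9)] + [-3/(s^2 + 9)].
Invert each term: -3/(s + 5) ↔ -3e^(-5t); 1·s/(s^2 + 9) ↔ cos(3t); -1·3/(s^2 + 9) ↔ -sin(3t).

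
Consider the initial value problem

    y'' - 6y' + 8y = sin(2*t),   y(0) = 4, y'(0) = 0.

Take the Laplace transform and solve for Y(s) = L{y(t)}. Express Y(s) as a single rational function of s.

Take the Laplace transform of both sides.
Using L{y''} = s^2 Y - s·y(0) - y'(0) and L{y'} = sY - y(0), with y(0) = 4, y'(0) = 0, the left side becomes (s^2 - 6*s + 8)Y - (4*s - 24).
The right side is L{sin(2*t)} = 2/(s^2 + 4).
So (s^2 - 6*s + 8)Y = 2/(s^2 + 4) + (4*s - 24).
Solve for Y(s) and write it as one ratio of polynomials.

Y(s) = (4*s^3 - 24*s^2 + 16*s - 94)/(s^4 - 6*s^3 + 12*s^2 - 24*s + 32)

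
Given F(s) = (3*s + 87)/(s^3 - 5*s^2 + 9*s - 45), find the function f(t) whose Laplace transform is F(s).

f(t) = 3*exp(5*t) - 4*sin(3*t) - 3*cos(3*t)

Factor the denominator: s^3 - 5*s^2 + 9*s - 45 = (s - 5)*(s^2 + 9).
Partial fraction decomposition gives [3/(s - 5)] + [-3*s/(s^2 + 9)] + [-12/(s^2 + 9)].
Invert each term: 3/(s - 5) ↔ 3e^(5t); -3·s/(s^2 + 9) ↔ -3cos(3t); -4·3/(s^2 + 9) ↔ -4sin(3t).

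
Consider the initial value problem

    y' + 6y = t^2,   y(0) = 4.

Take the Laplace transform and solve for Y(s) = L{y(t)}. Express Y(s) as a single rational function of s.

Y(s) = (4*s^3 + 2)/(s^4 + 6*s^3)

Take the Laplace transform of both sides.
Using L{y'} = sY - y(0) = sY - 4, the left side becomes (s + 6)Y - (4).
The right side is L{t^2} = 2/s^3.
So (s + 6)Y = 2/s^3 + (4).
Isolate Y and clear denominators.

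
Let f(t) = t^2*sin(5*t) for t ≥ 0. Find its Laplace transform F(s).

F(s) = 10*(3*s^2 - 25)/(s^2 + 25)^3

L{sin(5t)} = 5/(s^2 + 25).
Then apply L{t^2·g(t)} = (-1)^2 d^2/ds^2[G(s)] with G(s) = 5/(s^2 + 25):
differentiating 2 times and applying the sign gives 10*(3*s^2 - 25)/(s^2 + 25)^3.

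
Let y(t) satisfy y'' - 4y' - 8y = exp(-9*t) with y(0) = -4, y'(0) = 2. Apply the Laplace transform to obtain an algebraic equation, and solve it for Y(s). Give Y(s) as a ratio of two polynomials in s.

Laplace-transform each side.
Using L{y''} = s^2 Y - s·y(0) - y'(0) and L{y'} = sY - y(0), with y(0) = -4, y'(0) = 2, the left side becomes (s^2 - 4*s - 8)Y - (-4*s + 18).
The right side is L{exp(-9*t)} = 1/(s + 9).
So (s^2 - 4*s - 8)Y = 1/(s + 9) + (-4*s + 18).
Solve for Y(s) and write it as one ratio of polynomials.

Y(s) = (-4*s^2 - 18*s + 163)/(s^3 + 5*s^2 - 44*s - 72)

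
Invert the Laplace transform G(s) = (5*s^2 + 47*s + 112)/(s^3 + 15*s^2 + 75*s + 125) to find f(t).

Factor the denominator: s^3 + 15*s^2 + 75*s + 125 = (s + 5)^3.
Partial fraction decomposition gives [5/(s + 5)] + [-3/(s + 5)^2] + [2/(s + 5)^3].
Invert each term: 5/(s + 5) ↔ 5e^(-5t); -3/(s + 5)^2 ↔ -3t·e^(-5t); 2/(s + 5)^3 ↔ (1)t^2·e^(-5t).

f(t) = t^2*exp(-5*t) - 3*t*exp(-5*t) + 5*exp(-5*t)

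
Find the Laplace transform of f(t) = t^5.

L{t^5} = 5!/s^6 = 120/s^6.

120/s^6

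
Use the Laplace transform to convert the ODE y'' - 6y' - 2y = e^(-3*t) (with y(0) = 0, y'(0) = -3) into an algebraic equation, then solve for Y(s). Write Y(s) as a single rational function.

Transform both sides with L{·}.
Using L{y''} = s^2 Y - s·y(0) - y'(0) and L{y'} = sY - y(0), with y(0) = 0, y'(0) = -3, the left side becomes (s^2 - 6*s - 2)Y - (-3).
The right side is L{e^(-3*t)} = 1/(s + 3).
So (s^2 - 6*s - 2)Y = 1/(s + 3) + (-3).
Isolate Y and clear denominators.

Y(s) = (-3*s - 8)/(s^3 - 3*s^2 - 20*s - 6)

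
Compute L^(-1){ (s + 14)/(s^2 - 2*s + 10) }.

5*exp(t)*sin(3*t) + exp(t)*cos(3*t)

Complete the square in the denominator: s^2 - 2*s + 10 = (s - 1)^2 + 3^2.
Split the numerator to match: s + 14 = 1·(s - 1) + 5·3.
Invert each term: 1·(s - 1)/((s - 1)^2 + 9) ↔ e^(t)cos(3t); 5·3/((s - 1)^2 + 9) ↔ 5e^(t)sin(3t).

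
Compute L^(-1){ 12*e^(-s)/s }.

Heaviside(t - 1)*(12)

The factor e^(-s) signals a time shift by c = 1 (second shifting theorem).
L{12} = 12/s, so L^-1{12/s} = 12.
Hence the inverse is u(t - 1) times that function evaluated at t - 1.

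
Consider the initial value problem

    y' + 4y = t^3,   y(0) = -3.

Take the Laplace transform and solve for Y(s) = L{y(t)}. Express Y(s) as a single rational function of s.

Y(s) = (-3*s^4 + 6)/(s^5 + 4*s^4)

Apply the Laplace transform to the equation.
With L{y'} = sY - y(0) = sY - (-3): the LHS transforms to (s + 4)Y - (-3).
The right side is L{t^3} = 6/s^4.
So (s + 4)Y = 6/s^4 + (-3).
Divide through and combine into a single rational function.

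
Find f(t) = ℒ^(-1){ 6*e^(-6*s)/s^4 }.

f(t) = Heaviside(t - 6)*((t - 6)^3)

The factor e^(-6s) signals a time shift by c = 6 (second shifting theorem).
L{t^3} = 3!/s^4 = 6/s^4, so L^-1{6/s^4} = t^3.
Hence the inverse is u(t - 6) times that function evaluated at t - 6.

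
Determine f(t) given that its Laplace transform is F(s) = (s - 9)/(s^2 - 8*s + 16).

f(t) = -5*t*exp(4*t) + exp(4*t)

Factor the denominator: s^2 - 8*s + 16 = (s - 4)^2.
Partial fraction decomposition gives [1/(s - 4)] + [-5/(s - 4)^2].
Invert each term: 1/(s - 4) ↔ e^(4t); -5/(s - 4)^2 ↔ -5t·e^(4t).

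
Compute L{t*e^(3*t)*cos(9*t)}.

L{cos(9t)} = s/(s^2 + 81).
Multiplying by e^(3t) shifts s → s - 3, so L{e^(3*t)*cos(9*t)} = (s - 3)/((s - 3)^2 + 81).
Then apply L{t·g(t)} = -d/ds[G(s)] with G(s) = (s - 3)/((s - 3)^2 + 81):
differentiating 1 time and applying the sign gives (s - 12)*(s + 6)/(s^2 - 6*s + 90)^2.

(s - 12)*(s + 6)/(s^2 - 6*s + 90)^2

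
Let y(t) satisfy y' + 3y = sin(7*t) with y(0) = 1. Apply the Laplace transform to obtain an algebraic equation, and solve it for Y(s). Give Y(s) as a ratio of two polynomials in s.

Y(s) = (s^2 + 56)/(s^3 + 3*s^2 + 49*s + 147)

Transform both sides with L{·}.
With L{y'} = sY - y(0) = sY - 1: the LHS transforms to (s + 3)Y - (1).
The right side is L{sin(7*t)} = 7/(s^2 + 49).
So (s + 3)Y = 7/(s^2 + 49) + (1).
Isolate Y and clear denominators.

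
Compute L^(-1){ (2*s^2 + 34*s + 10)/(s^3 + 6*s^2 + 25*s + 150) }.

2*sin(5*t) + 4*cos(5*t) - 2*exp(-6*t)

Factor the denominator: s^3 + 6*s^2 + 25*s + 150 = (s + 6)*(s^2 + 25).
Partial fraction decomposition gives [-2/(s + 6)] + [4*s/(s^2 + 25)] + [10/(s^2 + 25)].
Invert each term: -2/(s + 6) ↔ -2e^(-6t); 4·s/(s^2 + 25) ↔ 4cos(5t); 2·5/(s^2 + 25) ↔ 2sin(5t).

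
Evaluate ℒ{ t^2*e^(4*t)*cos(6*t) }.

2*(s - 4)*(s^2 - 8*s - 92)/(s^2 - 8*s + 52)^3

L{cos(6t)} = s/(s^2 + 36).
Multiplying by e^(4t) shifts s → s - 4, so L{e^(4*t)*cos(6*t)} = (s - 4)/((s - 4)^2 + 36).
Then apply L{t^2·g(t)} = (-1)^2 d^2/ds^2[G(s)] with G(s) = (s - 4)/((s - 4)^2 + 36):
differentiating 2 times and applying the sign gives 2*(s - 4)*(s^2 - 8*s - 92)/(s^2 - 8*s + 52)^3.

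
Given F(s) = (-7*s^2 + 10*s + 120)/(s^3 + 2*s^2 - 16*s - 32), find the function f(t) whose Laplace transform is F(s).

f(t) = exp(4*t) - 6*exp(-2*t) - 2*exp(-4*t)

Factor the denominator: s^3 + 2*s^2 - 16*s - 32 = (s - 4)*(s + 2)*(s + 4).
Partial fraction decomposition gives [1/(s - 4)] + [-6/(s + 2)] + [-2/(s + 4)].
Invert each term: 1/(s - 4) ↔ e^(4t); -6/(s + 2) ↔ -6e^(-2t); -2/(s + 4) ↔ -2e^(-4t).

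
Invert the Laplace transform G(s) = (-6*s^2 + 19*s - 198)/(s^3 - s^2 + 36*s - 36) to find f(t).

Factor the denominator: s^3 - s^2 + 36*s - 36 = (s - 1)*(s^2 + 36).
Partial fraction decomposition gives [-5/(s - 1)] + [-s/(s^2 + 36)] + [18/(s^2 + 36)].
Invert each term: -5/(s - 1) ↔ -5e^(t); -1·s/(s^2 + 36) ↔ -cos(6t); 3·6/(s^2 + 36) ↔ 3sin(6t).

f(t) = -5*exp(t) + 3*sin(6*t) - cos(6*t)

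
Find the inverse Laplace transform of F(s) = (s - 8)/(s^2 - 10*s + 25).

-3*t*exp(5*t) + exp(5*t)

Factor the denominator: s^2 - 10*s + 25 = (s - 5)^2.
Partial fraction decomposition gives [1/(s - 5)] + [-3/(s - 5)^2].
Invert each term: 1/(s - 5) ↔ e^(5t); -3/(s - 5)^2 ↔ -3t·e^(5t).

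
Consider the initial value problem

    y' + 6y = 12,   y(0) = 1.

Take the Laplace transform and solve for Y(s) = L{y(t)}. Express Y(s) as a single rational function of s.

Laplace-transform each side.
The derivative rules (L{y'} = sY - y(0) = sY - 1) turn the left side into (s + 6)Y - (1).
The right side is L{12} = 12/s.
So (s + 6)Y = 12/s + (1).
Divide through and combine into a single rational function.

Y(s) = (s + 12)/(s^2 + 6*s)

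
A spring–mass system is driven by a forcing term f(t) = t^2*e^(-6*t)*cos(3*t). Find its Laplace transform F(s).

F(s) = 2*(s + 6)*(s^2 + 12*s + 9)/(s^2 + 12*s + 45)^3

L{cos(3t)} = s/(s^2 + 9).
Multiplying by e^(-6t) shifts s → s + 6, so L{e^(-6*t)*cos(3*t)} = (s + 6)/((s + 6)^2 + 9).
Then apply L{t^2·g(t)} = (-1)^2 d^2/ds^2[G(s)] with G(s) = (s + 6)/((s + 6)^2 + 9):
differentiating 2 times and applying the sign gives 2*(s + 6)*(s^2 + 12*s + 9)/(s^2 + 12*s + 45)^3.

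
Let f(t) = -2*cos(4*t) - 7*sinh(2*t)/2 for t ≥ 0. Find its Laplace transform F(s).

The transform is linear, so treat each term independently.
(-2)·[L{cos(4t)} = s/(s^2 + 16)]; (-7/2)·[L{sinh(2t)} = 2/(s^2 - 4)].

F(s) = -2*s/(s^2 + 16) - 7/(s^2 - 4)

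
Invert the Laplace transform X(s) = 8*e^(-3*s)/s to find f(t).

The factor e^(-3s) signals a time shift by c = 3 (second shifting theorem).
L{8} = 8/s, so L^-1{8/s} = 8.
Hence the inverse is u(t - 3) times that function evaluated at t - 3.

f(t) = Heaviside(t - 3)*(8)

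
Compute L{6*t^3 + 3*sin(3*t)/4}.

Apply the Laplace transform termwise.
(3/4)·[L{sin(3t)} = 3/(s^2 + 9)]; (6)·[L{t^3} = 3!/s^4 = 6/s^4].

9/(4*(s^2 + 9)) + 36/s^4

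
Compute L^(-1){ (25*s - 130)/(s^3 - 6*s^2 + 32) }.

-5*t*exp(4*t) + 5*exp(4*t) - 5*exp(-2*t)

Factor the denominator: s^3 - 6*s^2 + 32 = (s - 4)^2*(s + 2).
Partial fraction decomposition gives [5/(s - 4)] + [-5/(s - 4)^2] + [-5/(s + 2)].
Invert each term: 5/(s - 4) ↔ 5e^(4t); -5/(s - 4)^2 ↔ -5t·e^(4t); -5/(s + 2) ↔ -5e^(-2t).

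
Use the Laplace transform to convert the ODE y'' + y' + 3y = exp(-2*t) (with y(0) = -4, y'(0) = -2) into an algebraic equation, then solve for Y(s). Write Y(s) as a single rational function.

Y(s) = (-4*s^2 - 14*s - 11)/(s^3 + 3*s^2 + 5*s + 6)

Take the Laplace transform of both sides.
The derivative rules (L{y''} = s^2 Y - s·y(0) - y'(0) and L{y'} = sY - y(0), with y(0) = -4, y'(0) = -2) turn the left side into (s^2 + s + 3)Y - (-4*s - 6).
The right side is L{exp(-2*t)} = 1/(s + 2).
So (s^2 + s + 3)Y = 1/(s + 2) + (-4*s - 6).
Solve for Y(s) and write it as one ratio of polynomials.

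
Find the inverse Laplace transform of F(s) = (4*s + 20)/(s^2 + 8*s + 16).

Factor the denominator: s^2 + 8*s + 16 = (s + 4)^2.
Partial fraction decomposition gives [4/(s + 4)] + [4/(s + 4)^2].
Invert each term: 4/(s + 4) ↔ 4e^(-4t); 4/(s + 4)^2 ↔ 4t·e^(-4t).

4*t*exp(-4*t) + 4*exp(-4*t)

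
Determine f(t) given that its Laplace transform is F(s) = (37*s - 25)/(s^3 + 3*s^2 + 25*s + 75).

Factor the denominator: s^3 + 3*s^2 + 25*s + 75 = (s + 3)*(s^2 + 25).
Partial fraction decomposition gives [-4/(s + 3)] + [4*s/(s^2 + 25)] + [25/(s^2 + 25)].
Invert each term: -4/(s + 3) ↔ -4e^(-3t); 4·s/(s^2 + 25) ↔ 4cos(5t); 5·5/(s^2 + 25) ↔ 5sin(5t).

f(t) = 5*sin(5*t) + 4*cos(5*t) - 4*exp(-3*t)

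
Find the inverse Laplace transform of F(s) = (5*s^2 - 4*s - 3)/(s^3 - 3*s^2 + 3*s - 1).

-t^2*exp(t) + 6*t*exp(t) + 5*exp(t)

Factor the denominator: s^3 - 3*s^2 + 3*s - 1 = (s - 1)^3.
Partial fraction decomposition gives [5/(s - 1)] + [6/(s - 1)^2] + [-2/(s - 1)^3].
Invert each term: 5/(s - 1) ↔ 5e^(t); 6/(s - 1)^2 ↔ 6t·e^(t); -2/(s - 1)^3 ↔ (-1)t^2·e^(t).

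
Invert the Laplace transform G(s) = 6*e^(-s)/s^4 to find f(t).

f(t) = Heaviside(t - 1)*((t - 1)^3)

The factor e^(-s) signals a time shift by c = 1 (second shifting theorem).
L{t^3} = 3!/s^4 = 6/s^4, so L^-1{6/s^4} = t^3.
Hence the inverse is u(t - 1) times that function evaluated at t - 1.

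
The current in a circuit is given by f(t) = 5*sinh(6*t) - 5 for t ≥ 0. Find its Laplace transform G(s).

G(s) = 30/(s^2 - 36) - 5/s

By linearity of the Laplace transform, transform each term separately.
(5)·[L{sinh(6t)} = 6/(s^2 - 36)]; L{-5} = -5/s.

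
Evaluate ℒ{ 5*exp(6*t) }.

5/(s - 6)

L{5} = 5/s.
By the first shifting theorem, multiplying by e^(6t) replaces s with s - 6.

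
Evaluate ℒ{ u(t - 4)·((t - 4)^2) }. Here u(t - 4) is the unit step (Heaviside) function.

2*exp(-4*s)/s^3

By the second shifting theorem, L{u(t - c)·g(t - c)} = e^(-cs)·G(s) with c = 4 and G(s) = L{g(t)}.
L{t^2} = 2!/s^3 = 2/s^3.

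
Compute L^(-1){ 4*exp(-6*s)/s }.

The factor e^(-6s) signals a time shift by c = 6 (second shifting theorem).
L{4} = 4/s, so L^-1{4/s} = 4.
Hence the inverse is u(t - 6) times that function evaluated at t - 6.

Heaviside(t - 6)*(4)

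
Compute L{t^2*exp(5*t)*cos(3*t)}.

L{cos(3t)} = s/(s^2 + 9).
Multiplying by e^(5t) shifts s → s - 5, so L{exp(5*t)*cos(3*t)} = (s - 5)/((s - 5)^2 + 9).
Then apply L{t^2·g(t)} = (-1)^2 d^2/ds^2[G(s)] with G(s) = (s - 5)/((s - 5)^2 + 9):
differentiating 2 times and applying the sign gives 2*(s - 5)*(s^2 - 10*s - 2)/(s^2 - 10*s + 34)^3.

2*(s - 5)*(s^2 - 10*s - 2)/(s^2 - 10*s + 34)^3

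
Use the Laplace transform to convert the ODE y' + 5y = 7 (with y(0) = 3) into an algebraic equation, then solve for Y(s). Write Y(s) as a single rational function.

Apply the Laplace transform to the equation.
Using L{y'} = sY - y(0) = sY - 3, the left side becomes (s + 5)Y - (3).
The right side is L{7} = 7/s.
So (s + 5)Y = 7/s + (3).
Isolate Y and clear denominators.

Y(s) = (3*s + 7)/(s^2 + 5*s)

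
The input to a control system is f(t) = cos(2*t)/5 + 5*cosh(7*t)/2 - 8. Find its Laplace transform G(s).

G(s) = s/(5*(s^2 + 4)) + 5*s/(2*(s^2 - 49)) - 8/s

By linearity of the Laplace transform, transform each term separately.
L{-8} = -8/s; (5/2)·[L{cosh(7t)} = s/(s^2 - 49)]; (1/5)·[L{cos(2t)} = s/(s^2 + 4)].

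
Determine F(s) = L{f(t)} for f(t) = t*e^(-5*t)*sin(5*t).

F(s) = 10*(s + 5)/(s^2 + 10*s + 50)^2

L{sin(5t)} = 5/(s^2 + 25).
Multiplying by e^(-5t) shifts s → s + 5, so L{e^(-5*t)*sin(5*t)} = 5/((s + 5)^2 + 25).
Then apply L{t·g(t)} = -d/ds[G(s)] with G(s) = 5/((s + 5)^2 + 25):
differentiating 1 time and applying the sign gives 10*(s + 5)/(s^2 + 10*s + 50)^2.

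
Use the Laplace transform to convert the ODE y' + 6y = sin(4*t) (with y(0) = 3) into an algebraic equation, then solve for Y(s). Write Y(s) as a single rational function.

Y(s) = (3*s^2 + 52)/(s^3 + 6*s^2 + 16*s + 96)

Transform both sides with L{·}.
Using L{y'} = sY - y(0) = sY - 3, the left side becomes (s + 6)Y - (3).
The right side is L{sin(4*t)} = 4/(s^2 + 16).
So (s + 6)Y = 4/(s^2 + 16) + (3).
Divide through and combine into a single rational function.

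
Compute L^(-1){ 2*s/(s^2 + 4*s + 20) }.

-exp(-2*t)*sin(4*t) + 2*exp(-2*t)*cos(4*t)

Complete the square in the denominator: s^2 + 4*s + 20 = (s + 2)^2 + 4^2.
Split the numerator to match: 2*s = 2·(s + 2) - 1·4.
Invert each term: 2·(s + 2)/((s + 2)^2 + 16) ↔ 2e^(-2t)cos(4t); -1·4/((s + 2)^2 + 16) ↔ -e^(-2t)sin(4t).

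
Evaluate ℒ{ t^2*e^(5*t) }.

L{e^(5t)} = 1/(s - 5).
Then apply L{t^2·g(t)} = (-1)^2 d^2/ds^2[H(s)] with H(s) = 1/(s - 5):
differentiating 2 times and applying the sign gives 2/(s - 5)^3.

2/(s - 5)^3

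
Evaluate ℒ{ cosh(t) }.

L{cosh(t)} = s/(s^2 - 1).

s/(s^2 - 1)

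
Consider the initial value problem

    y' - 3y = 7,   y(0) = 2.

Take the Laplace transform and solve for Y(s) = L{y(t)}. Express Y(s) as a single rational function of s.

Transform both sides with L{·}.
The derivative rules (L{y'} = sY - y(0) = sY - 2) turn the left side into (s - 3)Y - (2).
The right side is L{7} = 7/s.
So (s - 3)Y = 7/s + (2).
Isolate Y and clear denominators.

Y(s) = (2*s + 7)/(s^2 - 3*s)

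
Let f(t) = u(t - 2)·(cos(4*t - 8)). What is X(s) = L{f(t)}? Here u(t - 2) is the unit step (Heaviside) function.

By the second shifting theorem, L{u(t - c)·g(t - c)} = e^(-cs)·G(s) with c = 2 and G(s) = L{g(t)}.
L{cos(4t)} = s/(s^2 + 16).

X(s) = s*exp(-2*s)/(s^2 + 16)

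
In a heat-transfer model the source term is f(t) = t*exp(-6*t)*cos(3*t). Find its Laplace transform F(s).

L{cos(3t)} = s/(s^2 + 9).
Multiplying by e^(-6t) shifts s → s + 6, so L{exp(-6*t)*cos(3*t)} = (s + 6)/((s + 6)^2 + 9).
Then apply L{t·g(t)} = -d/ds[G(s)] with G(s) = (s + 6)/((s + 6)^2 + 9):
differentiating 1 time and applying the sign gives (s + 3)*(s + 9)/(s^2 + 12*s + 45)^2.

F(s) = (s + 3)*(s + 9)/(s^2 + 12*s + 45)^2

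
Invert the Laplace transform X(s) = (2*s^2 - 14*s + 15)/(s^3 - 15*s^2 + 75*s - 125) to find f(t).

f(t) = -5*t^2*exp(5*t)/2 + 6*t*exp(5*t) + 2*exp(5*t)

Factor the denominator: s^3 - 15*s^2 + 75*s - 125 = (s - 5)^3.
Partial fraction decomposition gives [2/(s - 5)] + [6/(s - 5)^2] + [-5/(s - 5)^3].
Invert each term: 2/(s - 5) ↔ 2e^(5t); 6/(s - 5)^2 ↔ 6t·e^(5t); -5/(s - 5)^3 ↔ (-5/2)t^2·e^(5t).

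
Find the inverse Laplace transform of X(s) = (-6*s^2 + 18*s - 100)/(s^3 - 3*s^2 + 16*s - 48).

-4*exp(3*t) + 3*sin(4*t) - 2*cos(4*t)

Factor the denominator: s^3 - 3*s^2 + 16*s - 48 = (s - 3)*(s^2 + 16).
Partial fraction decomposition gives [-4/(s - 3)] + [-2*s/(s^2 + 16)] + [12/(s^2 + 16)].
Invert each term: -4/(s - 3) ↔ -4e^(3t); -2·s/(s^2 + 16) ↔ -2cos(4t); 3·4/(s^2 + 16) ↔ 3sin(4t).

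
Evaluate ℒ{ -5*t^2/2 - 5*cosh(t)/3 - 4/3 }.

Apply the Laplace transform termwise.
L{-4/3} = (-4/3)/s; (-5/3)·[L{cosh(t)} = s/(s^2 - 1)]; (-5/2)·[L{t^2} = 2!/s^3 = 2/s^3].

-5*s/(3*(s^2 - 1)) - 4/(3*s) - 5/s^3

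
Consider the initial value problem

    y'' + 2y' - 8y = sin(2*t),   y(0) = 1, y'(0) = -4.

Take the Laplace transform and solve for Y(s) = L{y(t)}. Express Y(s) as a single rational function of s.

Y(s) = (s^3 - 2*s^2 + 4*s - 6)/(s^4 + 2*s^3 - 4*s^2 + 8*s - 32)

Apply the Laplace transform to the equation.
The derivative rules (L{y''} = s^2 Y - s·y(0) - y'(0) and L{y'} = sY - y(0), with y(0) = 1, y'(0) = -4) turn the left side into (s^2 + 2*s - 8)Y - (s - 2).
The right side is L{sin(2*t)} = 2/(s^2 + 4).
So (s^2 + 2*s - 8)Y = 2/(s^2 + 4) + (s - 2).
Solve for Y(s) and write it as one ratio of polynomials.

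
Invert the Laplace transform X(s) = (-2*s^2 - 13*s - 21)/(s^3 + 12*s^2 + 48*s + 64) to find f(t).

Factor the denominator: s^3 + 12*s^2 + 48*s + 64 = (s + 4)^3.
Partial fraction decomposition gives [-2/(s + 4)] + [3/(s + 4)^2] + [-1/(s + 4)^3].
Invert each term: -2/(s + 4) ↔ -2e^(-4t); 3/(s + 4)^2 ↔ 3t·e^(-4t); -1/(s + 4)^3 ↔ (-1/2)t^2·e^(-4t).

f(t) = -t^2*exp(-4*t)/2 + 3*t*exp(-4*t) - 2*exp(-4*t)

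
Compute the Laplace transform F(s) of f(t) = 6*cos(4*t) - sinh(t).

The transform is linear, so treat each term independently.
(-1)·[L{sinh(t)} = 1/(s^2 - 1)]; (6)·[L{cos(4t)} = s/(s^2 + 16)].

F(s) = 6*s/(s^2 + 16) - 1/(s^2 - 1)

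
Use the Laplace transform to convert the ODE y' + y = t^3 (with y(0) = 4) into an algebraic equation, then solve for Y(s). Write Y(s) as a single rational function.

Y(s) = (4*s^4 + 6)/(s^5 + s^4)

Laplace-transform each side.
The derivative rules (L{y'} = sY - y(0) = sY - 4) turn the left side into (s + 1)Y - (4).
The right side is L{t^3} = 6/s^4.
So (s + 1)Y = 6/s^4 + (4).
Divide through and combine into a single rational function.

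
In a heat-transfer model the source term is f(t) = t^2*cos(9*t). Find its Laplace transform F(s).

L{cos(9t)} = s/(s^2 + 81).
Then apply L{t^2·g(t)} = (-1)^2 d^2/ds^2[G(s)] with G(s) = s/(s^2 + 81):
differentiating 2 times and applying the sign gives 2*s*(s^2 - 243)/(s^2 + 81)^3.

F(s) = 2*s*(s^2 - 243)/(s^2 + 81)^3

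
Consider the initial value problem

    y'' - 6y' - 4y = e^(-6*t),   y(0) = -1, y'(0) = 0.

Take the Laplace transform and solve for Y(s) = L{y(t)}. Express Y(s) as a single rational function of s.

Transform both sides with L{·}.
With L{y''} = s^2 Y - s·y(0) - y'(0) and L{y'} = sY - y(0), with y(0) = -1, y'(0) = 0: the LHS transforms to (s^2 - 6*s - 4)Y - (-s + 6).
The right side is L{e^(-6*t)} = 1/(s + 6).
So (s^2 - 6*s - 4)Y = 1/(s + 6) + (-s + 6).
Divide through and combine into a single rational function.

Y(s) = (-s^2 + 37)/(s^3 - 40*s - 24)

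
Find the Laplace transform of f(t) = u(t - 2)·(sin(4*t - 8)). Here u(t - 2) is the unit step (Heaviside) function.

4*exp(-2*s)/(s^2 + 16)

By the second shifting theorem, L{u(t - c)·g(t - c)} = e^(-cs)·G(s) with c = 2 and G(s) = L{g(t)}.
L{sin(4t)} = 4/(s^2 + 16).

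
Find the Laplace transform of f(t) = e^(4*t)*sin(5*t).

5/((s - 4)^2 + 25)

L{sin(5t)} = 5/(s^2 + 25).
By the first shifting theorem, multiplying by e^(4t) replaces s with s - 4.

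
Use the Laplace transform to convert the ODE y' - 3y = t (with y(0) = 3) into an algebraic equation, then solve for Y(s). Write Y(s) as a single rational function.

Y(s) = (3*s^2 + 1)/(s^3 - 3*s^2)

Take the Laplace transform of both sides.
With L{y'} = sY - y(0) = sY - 3: the LHS transforms to (s - 3)Y - (3).
The right side is L{t} = s^(-2).
So (s - 3)Y = s^(-2) + (3).
Divide through and combine into a single rational function.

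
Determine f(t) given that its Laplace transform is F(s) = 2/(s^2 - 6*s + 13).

f(t) = exp(3*t)*sin(2*t)

Rewrite the denominator: s^2 - 6*s + 13 = (s - 3)^2 + 4.
The form in (s - 3) signals a first-shifting-theorem factor e^(3t).
Since L{sin(2t)} = 2/(s^2 + 4), the inverse is exp(3*t)*sin(2*t).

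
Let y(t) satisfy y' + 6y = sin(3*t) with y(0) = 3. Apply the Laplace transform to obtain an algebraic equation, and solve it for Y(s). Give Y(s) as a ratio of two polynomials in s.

Y(s) = (3*s^2 + 30)/(s^3 + 6*s^2 + 9*s + 54)

Laplace-transform each side.
The derivative rules (L{y'} = sY - y(0) = sY - 3) turn the left side into (s + 6)Y - (3).
The right side is L{sin(3*t)} = 3/(s^2 + 9).
So (s + 6)Y = 3/(s^2 + 9) + (3).
Isolate Y and clear denominators.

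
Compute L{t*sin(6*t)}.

L{sin(6t)} = 6/(s^2 + 36).
Then apply L{t·g(t)} = -d/ds[H(s)] with H(s) = 6/(s^2 + 36):
differentiating 1 time and applying the sign gives 12*s/(s^2 + 36)^2.

12*s/(s^2 + 36)^2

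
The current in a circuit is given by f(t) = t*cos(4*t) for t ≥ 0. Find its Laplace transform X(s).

L{cos(4t)} = s/(s^2 + 16).
Then apply L{t·g(t)} = -d/ds[G(s)] with G(s) = s/(s^2 + 16):
differentiating 1 time and applying the sign gives (s - 4)*(s + 4)/(s^2 + 16)^2.

X(s) = (s - 4)*(s + 4)/(s^2 + 16)^2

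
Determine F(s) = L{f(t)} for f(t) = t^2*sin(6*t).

F(s) = 36*(s^2 - 12)/(s^2 + 36)^3

L{sin(6t)} = 6/(s^2 + 36).
Then apply L{t^2·g(t)} = (-1)^2 d^2/ds^2[G(s)] with G(s) = 6/(s^2 + 36):
differentiating 2 times and applying the sign gives 36*(s^2 - 12)/(s^2 + 36)^3.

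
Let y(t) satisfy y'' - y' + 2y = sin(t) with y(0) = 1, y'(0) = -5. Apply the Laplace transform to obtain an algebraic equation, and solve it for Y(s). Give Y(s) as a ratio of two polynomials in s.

Y(s) = (s^3 - 6*s^2 + s - 5)/(s^4 - s^3 + 3*s^2 - s + 2)

Transform both sides with L{·}.
The derivative rules (L{y''} = s^2 Y - s·y(0) - y'(0) and L{y'} = sY - y(0), with y(0) = 1, y'(0) = -5) turn the left side into (s^2 - s + 2)Y - (s - 6).
The right side is L{sin(t)} = 1/(s^2 + 1).
So (s^2 - s + 2)Y = 1/(s^2 + 1) + (s - 6).
Isolate Y and clear denominators.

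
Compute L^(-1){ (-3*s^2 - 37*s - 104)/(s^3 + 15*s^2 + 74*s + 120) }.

Factor the denominator: s^3 + 15*s^2 + 74*s + 120 = (s + 4)*(s + 5)*(s + 6).
Partial fraction decomposition gives [-6/(s + 5)] + [-2/(s + 4)] + [5/(s + 6)].
Invert each term: -6/(s + 5) ↔ -6e^(-5t); -2/(s + 4) ↔ -2e^(-4t); 5/(s + 6) ↔ 5e^(-6t).

-2*exp(-4*t) - 6*exp(-5*t) + 5*exp(-6*t)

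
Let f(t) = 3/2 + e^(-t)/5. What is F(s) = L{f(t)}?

Apply the Laplace transform termwise.
(1/5)·[L{e^(-t)} = 1/(s + 1)]; L{3/2} = (3/2)/s.

F(s) = 1/(5*(s + 1)) + 3/(2*s)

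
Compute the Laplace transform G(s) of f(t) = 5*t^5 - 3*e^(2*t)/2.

By linearity of the Laplace transform, transform each term separately.
(5)·[L{t^5} = 5!/s^6 = 120/s^6]; (-3/2)·[L{e^(2t)} = 1/(s - 2)].

G(s) = -3/(2*(s - 2)) + 600/s^6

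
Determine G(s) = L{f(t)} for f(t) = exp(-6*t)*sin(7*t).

L{sin(7t)} = 7/(s^2 + 49).
By the first shifting theorem, multiplying by e^(-6t) replaces s with s + 6.

G(s) = 7/((s + 6)^2 + 49)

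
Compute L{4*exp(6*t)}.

4/(s - 6)

L{4} = 4/s.
By the first shifting theorem, multiplying by e^(6t) replaces s with s - 6.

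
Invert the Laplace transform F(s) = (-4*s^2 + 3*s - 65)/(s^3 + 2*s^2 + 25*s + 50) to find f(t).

Factor the denominator: s^3 + 2*s^2 + 25*s + 50 = (s + 2)*(s^2 + 25).
Partial fraction decomposition gives [-3/(s + 2)] + [-s/(s^2 + 25)] + [5/(s^2 + 25)].
Invert each term: -3/(s + 2) ↔ -3e^(-2t); -1·s/(s^2 + 25) ↔ -cos(5t); 1·5/(s^2 + 25) ↔ sin(5t).

f(t) = sin(5*t) - cos(5*t) - 3*exp(-2*t)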